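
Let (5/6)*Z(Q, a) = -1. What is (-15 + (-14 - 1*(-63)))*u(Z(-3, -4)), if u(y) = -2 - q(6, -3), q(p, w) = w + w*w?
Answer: -272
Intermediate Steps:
q(p, w) = w + w²
Z(Q, a) = -6/5 (Z(Q, a) = (6/5)*(-1) = -6/5)
u(y) = -8 (u(y) = -2 - (-3)*(1 - 3) = -2 - (-3)*(-2) = -2 - 1*6 = -2 - 6 = -8)
(-15 + (-14 - 1*(-63)))*u(Z(-3, -4)) = (-15 + (-14 - 1*(-63)))*(-8) = (-15 + (-14 + 63))*(-8) = (-15 + 49)*(-8) = 34*(-8) = -272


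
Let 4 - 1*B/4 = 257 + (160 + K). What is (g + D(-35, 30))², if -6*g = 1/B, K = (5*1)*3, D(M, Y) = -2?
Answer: 422014849/105513984 ≈ 3.9996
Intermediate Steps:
K = 15 (K = 5*3 = 15)
B = -1712 (B = 16 - 4*(257 + (160 + 15)) = 16 - 4*(257 + 175) = 16 - 4*432 = 16 - 1728 = -1712)
g = 1/10272 (g = -⅙/(-1712) = -⅙*(-1/1712) = 1/10272 ≈ 9.7352e-5)
(g + D(-35, 30))² = (1/10272 - 2)² = (-20543/10272)² = 422014849/105513984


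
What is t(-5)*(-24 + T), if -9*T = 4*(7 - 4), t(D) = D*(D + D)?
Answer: -3800/3 ≈ -1266.7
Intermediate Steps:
t(D) = 2*D**2 (t(D) = D*(2*D) = 2*D**2)
T = -4/3 (T = -4*(7 - 4)/9 = -4*3/9 = -1/9*12 = -4/3 ≈ -1.3333)
t(-5)*(-24 + T) = (2*(-5)**2)*(-24 - 4/3) = (2*25)*(-76/3) = 50*(-76/3) = -3800/3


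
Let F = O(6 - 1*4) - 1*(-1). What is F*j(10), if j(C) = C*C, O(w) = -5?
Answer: -400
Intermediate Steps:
j(C) = C²
F = -4 (F = -5 - 1*(-1) = -5 + 1 = -4)
F*j(10) = -4*10² = -4*100 = -400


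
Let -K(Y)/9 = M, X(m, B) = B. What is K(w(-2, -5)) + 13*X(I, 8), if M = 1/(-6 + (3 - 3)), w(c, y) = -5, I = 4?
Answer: 211/2 ≈ 105.50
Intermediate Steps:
M = -⅙ (M = 1/(-6 + 0) = 1/(-6) = -⅙ ≈ -0.16667)
K(Y) = 3/2 (K(Y) = -9*(-⅙) = 3/2)
K(w(-2, -5)) + 13*X(I, 8) = 3/2 + 13*8 = 3/2 + 104 = 211/2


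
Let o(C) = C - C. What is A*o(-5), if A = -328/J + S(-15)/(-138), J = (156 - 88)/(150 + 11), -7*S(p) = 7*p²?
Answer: 0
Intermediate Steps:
S(p) = -p²
J = 68/161 ≈ 0.42236
o(C) = 0
A = -606017/782 (A = -328/68/161 - 1*(-15)²/(-138) = -328*161/68 - 1*225*(-1/138) = -13202/17 - 225*(-1/138) = -13202/17 + 75/46 = -606017/782 ≈ -774.96)
A*o(-5) = -606017/782*0 = 0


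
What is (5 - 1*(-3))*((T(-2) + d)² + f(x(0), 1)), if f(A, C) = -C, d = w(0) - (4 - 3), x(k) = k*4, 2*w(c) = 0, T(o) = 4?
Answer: 64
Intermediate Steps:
w(c) = 0 (w(c) = (½)*0 = 0)
x(k) = 4*k
d = -1 (d = 0 - (4 - 3) = 0 - 1*1 = 0 - 1 = -1)
(5 - 1*(-3))*((T(-2) + d)² + f(x(0), 1)) = (5 - 1*(-3))*((4 - 1)² - 1*1) = (5 + 3)*(3² - 1) = 8*(9 - 1) = 8*8 = 64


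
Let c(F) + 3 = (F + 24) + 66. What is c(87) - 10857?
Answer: -10683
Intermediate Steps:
c(F) = 87 + F (c(F) = -3 + ((F + 24) + 66) = -3 + ((24 + F) + 66) = -3 + (90 + F) = 87 + F)
c(87) - 10857 = (87 + 87) - 10857 = 174 - 10857 = -10683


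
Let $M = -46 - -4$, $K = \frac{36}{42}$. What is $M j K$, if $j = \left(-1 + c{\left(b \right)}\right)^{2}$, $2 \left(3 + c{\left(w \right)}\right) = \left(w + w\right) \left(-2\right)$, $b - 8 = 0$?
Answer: $-14400$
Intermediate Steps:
$b = 8$ ($b = 8 + 0 = 8$)
$K = \frac{6}{7}$ ($K = 36 \cdot \frac{1}{42} = \frac{6}{7} \approx 0.85714$)
$c{\left(w \right)} = -3 - 2 w$ ($c{\left(w \right)} = -3 + \frac{\left(w + w\right) \left(-2\right)}{2} = -3 + \frac{2 w \left(-2\right)}{2} = -3 + \frac{\left(-4\right) w}{2} = -3 - 2 w$)
$j = 400$ ($j = \left(-1 - 19\right)^{2} = \left(-20\right)^{2} = 400$)
$M = -42$ ($M = -46 + 4 = -42$)
$M j K = \left(-42\right) 400 \cdot \frac{6}{7} = \left(-16800\right) \frac{6}{7} = -14400$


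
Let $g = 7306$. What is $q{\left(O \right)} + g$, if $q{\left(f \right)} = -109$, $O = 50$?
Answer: $7197$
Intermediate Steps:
$q{\left(O \right)} + g = -109 + 7306 = 7197$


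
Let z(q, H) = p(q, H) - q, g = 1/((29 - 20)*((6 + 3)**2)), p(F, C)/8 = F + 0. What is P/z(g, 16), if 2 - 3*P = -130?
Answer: 32076/7 ≈ 4582.3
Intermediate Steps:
p(F, C) = 8*F (p(F, C) = 8*(F + 0) = 8*F)
g = 1/729 (g = 1/(9*(9**2)) = (1/9)/81 = (1/9)*(1/81) = 1/729 ≈ 0.0013717)
z(q, H) = 7*q (z(q, H) = 8*q - q = 7*q)
P = 44 (P = 2/3 - 1/3*(-130) = 2/3 + 130/3 = 44)
P/z(g, 16) = 44/((7*(1/729))) = 44/(7/729) = 44*(729/7) = 32076/7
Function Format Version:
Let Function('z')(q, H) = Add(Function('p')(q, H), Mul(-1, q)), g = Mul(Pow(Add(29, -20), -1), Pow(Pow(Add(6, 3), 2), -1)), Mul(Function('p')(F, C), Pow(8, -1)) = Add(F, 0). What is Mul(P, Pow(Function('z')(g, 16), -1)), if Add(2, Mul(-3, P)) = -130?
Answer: Rational(32076, 7) ≈ 4582.3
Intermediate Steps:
Function('p')(F, C) = Mul(8, F) (Function('p')(F, C) = Mul(8, Add(F, 0)) = Mul(8, F))
g = Rational(1, 729) (g = Mul(Pow(9, -1), Pow(Pow(9, 2), -1)) = Mul(Rational(1, 9), Pow(81, -1)) = Mul(Rational(1, 9), Rational(1, 81)) = Rational(1, 729) ≈ 0.0013717)
Function('z')(q, H) = Mul(7, q) (Function('z')(q, H) = Add(Mul(8, q), Mul(-1, q)) = Mul(7, q))
P = 44 (P = Add(Rational(2, 3), Mul(Rational(-1, 3), -130)) = Add(Rational(2, 3), Rational(130, 3)) = 44)
Mul(P, Pow(Function('z')(g, 16), -1)) = Mul(44, Pow(Mul(7, Rational(1, 729)), -1)) = Mul(44, Pow(Rational(7, 729), -1)) = Mul(44, Rational(729, 7)) = Rational(32076, 7)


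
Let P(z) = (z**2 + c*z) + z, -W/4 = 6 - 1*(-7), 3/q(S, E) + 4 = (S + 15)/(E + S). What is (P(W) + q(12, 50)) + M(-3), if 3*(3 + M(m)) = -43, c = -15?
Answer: 2263366/663 ≈ 3413.8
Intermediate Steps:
q(S, E) = 3/(-4 + (15 + S)/(E + S)) (q(S, E) = 3/(-4 + (S + 15)/(E + S)) = 3/(-4 + (15 + S)/(E + S)))
M(m) = -52/3 (M(m) = -3 + (1/3)*(-43) = -3 - 43/3 = -52/3)
W = -52 (W = -4*(6 - 1*(-7)) = -4*(6 + 7) = -4*13 = -52)
P(z) = z**2 - 14*z (P(z) = (z**2 - 15*z) + z = z**2 - 14*z)
(P(W) + q(12, 50)) + M(-3) = (-52*(-14 - 52) + 3*(-1*50 - 1*12)/(-15 + 3*12 + 4*50)) - 52/3 = (-52*(-66) + 3*(-50 - 12)/(-15 + 36 + 200)) - 52/3 = (3432 + 3*(-62)/221) - 52/3 = (3432 + 3*(1/221)*(-62)) - 52/3 = (3432 - 186/221) - 52/3 = 758286/221 - 52/3 = 2263366/663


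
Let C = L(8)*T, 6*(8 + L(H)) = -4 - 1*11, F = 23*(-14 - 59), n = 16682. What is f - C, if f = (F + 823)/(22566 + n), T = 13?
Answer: 334781/2453 ≈ 136.48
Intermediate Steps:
F = -1679 (F = 23*(-73) = -1679)
L(H) = -21/2 (L(H) = -8 + (-4 - 1*11)/6 = -8 + (-4 - 11)/6 = -8 + (1/6)*(-15) = -8 - 5/2 = -21/2)
f = -107/4906 (f = (-1679 + 823)/(22566 + 16682) = -856/39248 = -856*1/39248 = -107/4906 ≈ -0.021810)
C = -273/2 (C = -21/2*13 = -273/2 ≈ -136.50)
f - C = -107/4906 - 1*(-273/2) = -107/4906 + 273/2 = 334781/2453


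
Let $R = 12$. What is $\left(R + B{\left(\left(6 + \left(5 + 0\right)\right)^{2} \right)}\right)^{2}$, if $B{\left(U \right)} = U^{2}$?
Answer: $214710409$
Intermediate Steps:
$\left(R + B{\left(\left(6 + \left(5 + 0\right)\right)^{2} \right)}\right)^{2} = \left(12 + \left(\left(6 + \left(5 + 0\right)\right)^{2}\right)^{2}\right)^{2} = \left(12 + \left(\left(6 + 5\right)^{2}\right)^{2}\right)^{2} = \left(12 + \left(11^{2}\right)^{2}\right)^{2} = \left(12 + 121^{2}\right)^{2} = \left(12 + 14641\right)^{2} = 14653^{2} = 214710409$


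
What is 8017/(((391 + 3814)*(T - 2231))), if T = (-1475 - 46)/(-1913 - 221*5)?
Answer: -8065102/9435511195 ≈ -0.00085476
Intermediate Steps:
T = 507/1006 (T = -1521/(-1913 - 1105) = -1521/(-3018) = -1521*(-1/3018) = 507/1006 ≈ 0.50398)
8017/(((391 + 3814)*(T - 2231))) = 8017/(((391 + 3814)*(507/1006 - 2231))) = 8017/((4205*(-2243879/1006))) = 8017/(-9435511195/1006) = 8017*(-1006/9435511195) = -8065102/9435511195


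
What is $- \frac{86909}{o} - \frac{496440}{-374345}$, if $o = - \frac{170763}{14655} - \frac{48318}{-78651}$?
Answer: $\frac{833465233495242981}{105836319298843} \approx 7875.0$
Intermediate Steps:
$o = - \frac{1413620047}{128070045}$ ($o = \left(-170763\right) \frac{1}{14655} - - \frac{16106}{26217} = - \frac{56921}{4885} + \frac{16106}{26217} = - \frac{1413620047}{128070045} \approx -11.038$)
$- \frac{86909}{o} - \frac{496440}{-374345} = - \frac{86909}{- \frac{1413620047}{128070045}} - \frac{496440}{-374345} = \left(-86909\right) \left(- \frac{128070045}{1413620047}\right) - - \frac{99288}{74869} = \frac{11130439540905}{1413620047} + \frac{99288}{74869} = \frac{833465233495242981}{105836319298843}$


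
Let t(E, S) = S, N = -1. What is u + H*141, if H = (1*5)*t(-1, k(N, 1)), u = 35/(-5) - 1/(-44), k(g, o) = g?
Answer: -31327/44 ≈ -711.98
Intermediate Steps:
u = -307/44 (u = 35*(-⅕) - 1*(-1/44) = -7 + 1/44 = -307/44 ≈ -6.9773)
H = -5 (H = (1*5)*(-1) = 5*(-1) = -5)
u + H*141 = -307/44 - 5*141 = -307/44 - 705 = -31327/44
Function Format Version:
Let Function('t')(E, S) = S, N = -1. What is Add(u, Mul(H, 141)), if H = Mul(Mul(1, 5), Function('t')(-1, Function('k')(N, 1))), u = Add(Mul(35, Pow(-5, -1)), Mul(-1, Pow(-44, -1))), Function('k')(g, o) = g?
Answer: Rational(-31327, 44) ≈ -711.98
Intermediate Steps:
u = Rational(-307, 44) (u = Add(Mul(35, Rational(-1, 5)), Mul(-1, Rational(-1, 44))) = Add(-7, Rational(1, 44)) = Rational(-307, 44) ≈ -6.9773)
H = -5 (H = Mul(Mul(1, 5), -1) = Mul(5, -1) = -5)
Add(u, Mul(H, 141)) = Add(Rational(-307, 44), Mul(-5, 141)) = Add(Rational(-307, 44), -705) = Rational(-31327, 44)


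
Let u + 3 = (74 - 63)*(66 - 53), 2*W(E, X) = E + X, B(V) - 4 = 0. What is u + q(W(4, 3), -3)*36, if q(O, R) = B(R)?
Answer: 284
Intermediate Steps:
B(V) = 4 (B(V) = 4 + 0 = 4)
W(E, X) = E/2 + X/2 (W(E, X) = (E + X)/2 = E/2 + X/2)
q(O, R) = 4
u = 140 (u = -3 + (74 - 63)*(66 - 53) = -3 + 11*13 = -3 + 143 = 140)
u + q(W(4, 3), -3)*36 = 140 + 4*36 = 140 + 144 = 284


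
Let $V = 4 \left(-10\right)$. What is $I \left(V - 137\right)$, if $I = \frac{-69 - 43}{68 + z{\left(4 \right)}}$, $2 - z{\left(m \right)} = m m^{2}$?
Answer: $3304$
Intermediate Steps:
$z{\left(m \right)} = 2 - m^{3}$ ($z{\left(m \right)} = 2 - m m^{2} = 2 - m^{3}$)
$V = -40$
$I = - \frac{56}{3}$ ($I = \frac{-69 - 43}{68 + \left(2 - 4^{3}\right)} = - \frac{112}{68 + \left(2 - 64\right)} = - \frac{112}{68 - 62} = - \frac{112}{6} = \left(-112\right) \frac{1}{6} = - \frac{56}{3} \approx -18.667$)
$I \left(V - 137\right) = - \frac{56 \left(-40 - 137\right)}{3} = \left(- \frac{56}{3}\right) \left(-177\right) = 3304$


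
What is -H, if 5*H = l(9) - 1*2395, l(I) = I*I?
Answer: 2314/5 ≈ 462.80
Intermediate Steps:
l(I) = I²
H = -2314/5 (H = (9² - 1*2395)/5 = (81 - 2395)/5 = (⅕)*(-2314) = -2314/5 ≈ -462.80)
-H = -1*(-2314/5) = 2314/5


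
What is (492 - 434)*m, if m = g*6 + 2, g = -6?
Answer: -1972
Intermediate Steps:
m = -34 (m = -6*6 + 2 = -36 + 2 = -34)
(492 - 434)*m = (492 - 434)*(-34) = 58*(-34) = -1972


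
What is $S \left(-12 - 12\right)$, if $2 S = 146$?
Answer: $-1752$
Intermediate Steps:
$S = 73$ ($S = \frac{1}{2} \cdot 146 = 73$)
$S \left(-12 - 12\right) = 73 \left(-12 - 12\right) = 73 \left(-24\right) = -1752$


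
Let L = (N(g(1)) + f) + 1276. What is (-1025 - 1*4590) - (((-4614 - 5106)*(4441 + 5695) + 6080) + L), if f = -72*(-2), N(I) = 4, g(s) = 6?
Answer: 98508801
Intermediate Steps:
f = 144
L = 1424 (L = (4 + 144) + 1276 = 148 + 1276 = 1424)
(-1025 - 1*4590) - (((-4614 - 5106)*(4441 + 5695) + 6080) + L) = (-1025 - 1*4590) - (((-4614 - 5106)*(4441 + 5695) + 6080) + 1424) = (-1025 - 4590) - ((-9720*10136 + 6080) + 1424) = -5615 - ((-98521920 + 6080) + 1424) = -5615 - (-98515840 + 1424) = -5615 - 1*(-98514416) = -5615 + 98514416 = 98508801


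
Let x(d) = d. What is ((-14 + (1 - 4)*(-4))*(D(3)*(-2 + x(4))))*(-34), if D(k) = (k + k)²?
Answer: 4896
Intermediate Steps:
D(k) = 4*k² (D(k) = (2*k)² = 4*k²)
((-14 + (1 - 4)*(-4))*(D(3)*(-2 + x(4))))*(-34) = ((-14 + (1 - 4)*(-4))*((4*3²)*(-2 + 4)))*(-34) = ((-14 - 3*(-4))*((4*9)*2))*(-34) = ((-14 + 12)*(36*2))*(-34) = -2*72*(-34) = -144*(-34) = 4896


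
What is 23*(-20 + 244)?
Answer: 5152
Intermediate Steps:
23*(-20 + 244) = 23*224 = 5152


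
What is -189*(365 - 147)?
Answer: -41202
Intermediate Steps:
-189*(365 - 147) = -189*218 = -41202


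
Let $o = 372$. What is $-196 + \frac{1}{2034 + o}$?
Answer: $- \frac{471575}{2406} \approx -196.0$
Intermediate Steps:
$-196 + \frac{1}{2034 + o} = -196 + \frac{1}{2034 + 372} = -196 + \frac{1}{2406} = - \frac{471575}{2406}$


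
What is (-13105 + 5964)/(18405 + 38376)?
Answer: -7141/56781 ≈ -0.12576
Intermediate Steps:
(-13105 + 5964)/(18405 + 38376) = -7141/56781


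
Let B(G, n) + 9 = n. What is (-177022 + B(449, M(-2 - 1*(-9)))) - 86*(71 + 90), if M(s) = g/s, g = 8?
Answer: -1336131/7 ≈ -1.9088e+5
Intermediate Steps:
M(s) = 8/s
B(G, n) = -9 + n
(-177022 + B(449, M(-2 - 1*(-9)))) - 86*(71 + 90) = (-177022 + (-9 + 8/(-2 - 1*(-9)))) - 86*(71 + 90) = (-177022 + (-9 + 8/(-2 + 9))) - 86*161 = (-177022 + (-9 + 8/7)) - 13846 = (-177022 - 55/7) - 13846 = -1239209/7 - 13846 = -1336131/7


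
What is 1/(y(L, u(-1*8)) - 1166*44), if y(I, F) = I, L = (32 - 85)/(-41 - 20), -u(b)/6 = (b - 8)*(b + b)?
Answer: -61/3129491 ≈ -1.9492e-5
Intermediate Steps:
u(b) = -12*b*(-8 + b) (u(b) = -6*(b - 8)*(b + b) = -6*(-8 + b)*2*b = -12*b*(-8 + b))
L = 53/61 (L = -53/(-61) = -53*(-1/61) = 53/61 ≈ 0.86885)
1/(y(L, u(-1*8)) - 1166*44) = 1/(53/61 - 1166*44) = 1/(53/61 - 51304) = 1/(-3129491/61) = -61/3129491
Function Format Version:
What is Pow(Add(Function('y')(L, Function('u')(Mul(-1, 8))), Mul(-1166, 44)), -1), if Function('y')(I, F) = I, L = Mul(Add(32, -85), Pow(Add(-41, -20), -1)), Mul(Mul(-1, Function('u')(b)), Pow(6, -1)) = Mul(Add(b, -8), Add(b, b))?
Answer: Rational(-61, 3129491) ≈ -1.9492e-5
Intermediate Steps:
Function('u')(b) = Mul(-12, b, Add(-8, b)) (Function('u')(b) = Mul(-6, Mul(Add(b, -8), Add(b, b))) = Mul(-6, Mul(Add(-8, b), Mul(2, b))) = Mul(-6, Mul(2, b, Add(-8, b))) = Mul(-12, b, Add(-8, b)))
L = Rational(53, 61) (L = Mul(-53, Pow(-61, -1)) = Mul(-53, Rational(-1, 61)) = Rational(53, 61) ≈ 0.86885)
Pow(Add(Function('y')(L, Function('u')(Mul(-1, 8))), Mul(-1166, 44)), -1) = Pow(Add(Rational(53, 61), Mul(-1166, 44)), -1) = Pow(Add(Rational(53, 61), -51304), -1) = Pow(Rational(-3129491, 61), -1) = Rational(-61, 3129491)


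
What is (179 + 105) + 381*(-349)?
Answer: -132685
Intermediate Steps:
(179 + 105) + 381*(-349) = 284 - 132969 = -132685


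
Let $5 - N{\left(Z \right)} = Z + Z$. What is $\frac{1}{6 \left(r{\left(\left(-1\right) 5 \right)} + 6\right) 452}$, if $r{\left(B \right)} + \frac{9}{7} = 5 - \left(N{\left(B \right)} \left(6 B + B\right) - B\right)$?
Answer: $\frac{7}{10056096} \approx 6.961 \cdot 10^{-7}$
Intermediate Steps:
$N{\left(Z \right)} = 5 - 2 Z$ ($N{\left(Z \right)} = 5 - \left(Z + Z\right) = 5 - 2 Z$)
$r{\left(B \right)} = \frac{26}{7} + B - 7 B \left(5 - 2 B\right)$ ($r{\left(B \right)} = - \frac{9}{7} - \left(-5 - B + \left(5 - 2 B\right) \left(6 B + B\right)\right) = - \frac{9}{7} - \left(-5 - B + \left(5 - 2 B\right) 7 B\right) = - \frac{9}{7} - \left(-5 - B + 7 B \left(5 - 2 B\right)\right) = - \frac{9}{7} + \left(5 + B - 7 B \left(5 - 2 B\right)\right) = \frac{26}{7} + B - 7 B \left(5 - 2 B\right)$)
$\frac{1}{6 \left(r{\left(\left(-1\right) 5 \right)} + 6\right) 452} = \frac{1}{6 \left(\left(\frac{26}{7} - 34 \left(\left(-1\right) 5\right) + 14 \left(\left(-1\right) 5\right)^{2}\right) + 6\right) 452} = \frac{1}{6 \left(\left(\frac{26}{7} - -170 + 14 \left(-5\right)^{2}\right) + 6\right) 452} = \frac{1}{6 \left(\left(\frac{26}{7} + 170 + 14 \cdot 25\right) + 6\right) 452} = \frac{1}{6 \left(\left(\frac{26}{7} + 170 + 350\right) + 6\right) 452} = \frac{1}{6 \left(\frac{3666}{7} + 6\right) 452} = \frac{1}{6 \cdot \frac{3708}{7} \cdot 452} = \frac{1}{\frac{22248}{7} \cdot 452} = \frac{1}{\frac{10056096}{7}} = \frac{7}{10056096}$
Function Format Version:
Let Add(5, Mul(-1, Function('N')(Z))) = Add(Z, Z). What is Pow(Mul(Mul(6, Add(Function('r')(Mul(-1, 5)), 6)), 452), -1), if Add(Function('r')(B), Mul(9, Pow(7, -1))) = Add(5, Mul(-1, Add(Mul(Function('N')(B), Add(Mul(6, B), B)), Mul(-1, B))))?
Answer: Rational(7, 10056096) ≈ 6.9610e-7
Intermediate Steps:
Function('N')(Z) = Add(5, Mul(-2, Z)) (Function('N')(Z) = Add(5, Mul(-1, Add(Z, Z))) = Add(5, Mul(-1, Mul(2, Z))) = Add(5, Mul(-2, Z)))
Function('r')(B) = Add(Rational(26, 7), B, Mul(-7, B, Add(5, Mul(-2, B)))) (Function('r')(B) = Add(Rational(-9, 7), Add(5, Mul(-1, Add(Mul(Add(5, Mul(-2, B)), Add(Mul(6, B), B)), Mul(-1, B))))) = Add(Rational(-9, 7), Add(5, Mul(-1, Add(Mul(Add(5, Mul(-2, B)), Mul(7, B)), Mul(-1, B))))) = Add(Rational(-9, 7), Add(5, Mul(-1, Add(Mul(7, B, Add(5, Mul(-2, B))), Mul(-1, B))))) = Add(Rational(-9, 7), Add(5, Mul(-1, Add(Mul(-1, B), Mul(7, B, Add(5, Mul(-2, B))))))) = Add(Rational(-9, 7), Add(5, Add(B, Mul(-7, B, Add(5, Mul(-2, B)))))) = Add(Rational(-9, 7), Add(5, B, Mul(-7, B, Add(5, Mul(-2, B))))) = Add(Rational(26, 7), B, Mul(-7, B, Add(5, Mul(-2, B)))))
Pow(Mul(Mul(6, Add(Function('r')(Mul(-1, 5)), 6)), 452), -1) = Pow(Mul(Mul(6, Add(Add(Rational(26, 7), Mul(-34, Mul(-1, 5)), Mul(14, Pow(Mul(-1, 5), 2))), 6)), 452), -1) = Pow(Mul(Mul(6, Add(Add(Rational(26, 7), Mul(-34, -5), Mul(14, Pow(-5, 2))), 6)), 452), -1) = Pow(Mul(Mul(6, Add(Add(Rational(26, 7), 170, Mul(14, 25)), 6)), 452), -1) = Pow(Mul(Mul(6, Add(Add(Rational(26, 7), 170, 350), 6)), 452), -1) = Pow(Mul(Mul(6, Add(Rational(3666, 7), 6)), 452), -1) = Pow(Mul(Mul(6, Rational(3708, 7)), 452), -1) = Pow(Mul(Rational(22248, 7), 452), -1) = Pow(Rational(10056096, 7), -1) = Rational(7, 10056096)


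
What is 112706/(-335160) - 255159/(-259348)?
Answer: 1759031711/2716346115 ≈ 0.64757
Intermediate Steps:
112706/(-335160) - 255159/(-259348) = 112706*(-1/335160) - 255159*(-1/259348) = -56353/167580 + 255159/259348 = 1759031711/2716346115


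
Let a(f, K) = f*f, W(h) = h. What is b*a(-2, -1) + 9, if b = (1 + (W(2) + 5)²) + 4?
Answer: 225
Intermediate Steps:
a(f, K) = f²
b = 54 (b = (1 + (2 + 5)²) + 4 = (1 + 7²) + 4 = (1 + 49) + 4 = 50 + 4 = 54)
b*a(-2, -1) + 9 = 54*(-2)² + 9 = 54*4 + 9 = 216 + 9 = 225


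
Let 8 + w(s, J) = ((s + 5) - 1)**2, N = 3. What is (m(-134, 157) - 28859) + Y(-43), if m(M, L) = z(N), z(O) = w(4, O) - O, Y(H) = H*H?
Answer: -26957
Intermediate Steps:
Y(H) = H**2
w(s, J) = -8 + (4 + s)**2 (w(s, J) = -8 + ((s + 5) - 1)**2 = -8 + ((5 + s) - 1)**2 = -8 + (4 + s)**2)
z(O) = 56 - O (z(O) = (-8 + (4 + 4)**2) - O = (-8 + 8**2) - O = (-8 + 64) - O = 56 - O)
m(M, L) = 53 (m(M, L) = 56 - 1*3 = 56 - 3 = 53)
(m(-134, 157) - 28859) + Y(-43) = (53 - 28859) + (-43)**2 = -28806 + 1849 = -26957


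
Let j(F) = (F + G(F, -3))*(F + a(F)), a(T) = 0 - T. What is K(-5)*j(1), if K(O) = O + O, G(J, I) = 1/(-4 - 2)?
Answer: 0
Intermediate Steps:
a(T) = -T
G(J, I) = -⅙ (G(J, I) = 1/(-6) = -⅙)
K(O) = 2*O
j(F) = 0 (j(F) = (F - ⅙)*(F - F) = (-⅙ + F)*0 = 0)
K(-5)*j(1) = (2*(-5))*0 = -10*0 = 0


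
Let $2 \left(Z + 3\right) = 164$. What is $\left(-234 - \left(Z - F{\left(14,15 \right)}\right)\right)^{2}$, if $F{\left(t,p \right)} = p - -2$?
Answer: $87616$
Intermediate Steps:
$F{\left(t,p \right)} = 2 + p$ ($F{\left(t,p \right)} = p + 2 = 2 + p$)
$Z = 79$ ($Z = -3 + \frac{1}{2} \cdot 164 = -3 + 82 = 79$)
$\left(-234 - \left(Z - F{\left(14,15 \right)}\right)\right)^{2} = \left(-234 + \left(\left(2 + 15\right) - 79\right)\right)^{2} = \left(-234 + \left(17 - 79\right)\right)^{2} = \left(-234 - 62\right)^{2} = \left(-296\right)^{2} = 87616$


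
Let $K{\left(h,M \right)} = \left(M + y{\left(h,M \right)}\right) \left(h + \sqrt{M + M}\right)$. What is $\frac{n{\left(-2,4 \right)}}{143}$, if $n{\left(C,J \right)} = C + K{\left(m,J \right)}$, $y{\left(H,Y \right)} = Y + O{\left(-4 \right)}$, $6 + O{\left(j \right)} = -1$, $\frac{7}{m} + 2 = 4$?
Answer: $\frac{3}{286} + \frac{2 \sqrt{2}}{143} \approx 0.030269$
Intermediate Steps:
$m = \frac{7}{2}$ ($m = \frac{7}{-2 + 4} = \frac{7}{2} \approx 3.5$)
$O{\left(j \right)} = -7$ ($O{\left(j \right)} = -6 - 1 = -7$)
$y{\left(H,Y \right)} = -7 + Y$ ($y{\left(H,Y \right)} = Y - 7 = -7 + Y$)
$K{\left(h,M \right)} = \left(-7 + 2 M\right) \left(h + \sqrt{2} \sqrt{M}\right)$ ($K{\left(h,M \right)} = \left(M + \left(-7 + M\right)\right) \left(h + \sqrt{M + M}\right) = \left(-7 + 2 M\right) \left(h + \sqrt{2 M}\right) = \left(-7 + 2 M\right) \left(h + \sqrt{2} \sqrt{M}\right)$)
$n{\left(C,J \right)} = - \frac{49}{2} + C + 7 J + \sqrt{2} J^{\frac{3}{2}} + \sqrt{2} \sqrt{J} \left(-7 + J\right)$ ($n{\left(C,J \right)} = C + \left(J \frac{7}{2} + \frac{7 \left(-7 + J\right)}{2} + \sqrt{2} J^{\frac{3}{2}} + \sqrt{2} \sqrt{J} \left(-7 + J\right)\right) = C + \left(\frac{7 J}{2} + \left(- \frac{49}{2} + \frac{7 J}{2}\right) + \sqrt{2} J^{\frac{3}{2}} + \sqrt{2} \sqrt{J} \left(-7 + J\right)\right) = C + \left(- \frac{49}{2} + 7 J + \sqrt{2} J^{\frac{3}{2}} + \sqrt{2} \sqrt{J} \left(-7 + J\right)\right) = - \frac{49}{2} + C + 7 J + \sqrt{2} J^{\frac{3}{2}} + \sqrt{2} \sqrt{J} \left(-7 + J\right)$)
$\frac{n{\left(-2,4 \right)}}{143} = \frac{- \frac{49}{2} - 2 + 7 \cdot 4 - 7 \sqrt{2} \sqrt{4} + 2 \sqrt{2} \cdot 4^{\frac{3}{2}}}{143} = \left(- \frac{49}{2} - 2 + 28 - 7 \sqrt{2} \cdot 2 + 2 \sqrt{2} \cdot 8\right) \frac{1}{143} = \left(- \frac{49}{2} - 2 + 28 - 14 \sqrt{2} + 16 \sqrt{2}\right) \frac{1}{143} = \left(\frac{3}{2} + 2 \sqrt{2}\right) \frac{1}{143} = \frac{3}{286} + \frac{2 \sqrt{2}}{143}$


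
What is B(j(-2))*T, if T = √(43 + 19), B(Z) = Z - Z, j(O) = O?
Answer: 0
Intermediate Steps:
B(Z) = 0
T = √62 ≈ 7.8740
B(j(-2))*T = 0*√62 = 0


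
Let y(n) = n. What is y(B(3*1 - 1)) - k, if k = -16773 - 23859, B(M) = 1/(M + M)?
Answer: 162529/4 ≈ 40632.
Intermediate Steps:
B(M) = 1/(2*M)
k = -40632
y(B(3*1 - 1)) - k = 1/(2*(3*1 - 1)) - 1*(-40632) = 1/(2*(3 - 1)) + 40632 = (½)/2 + 40632 = (½)*(½) + 40632 = ¼ + 40632 = 162529/4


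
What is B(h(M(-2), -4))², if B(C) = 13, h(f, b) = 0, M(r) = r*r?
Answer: 169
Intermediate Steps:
M(r) = r²
B(h(M(-2), -4))² = 13² = 169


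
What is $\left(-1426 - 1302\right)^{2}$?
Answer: $7441984$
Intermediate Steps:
$\left(-1426 - 1302\right)^{2} = \left(-2728\right)^{2} = 7441984$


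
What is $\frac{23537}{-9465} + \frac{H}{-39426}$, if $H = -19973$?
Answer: $- \frac{82102813}{41463010} \approx -1.9801$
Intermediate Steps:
$\frac{23537}{-9465} + \frac{H}{-39426} = \frac{23537}{-9465} - \frac{19973}{-39426} = 23537 \left(- \frac{1}{9465}\right) - - \frac{19973}{39426} = - \frac{23537}{9465} + \frac{19973}{39426} = - \frac{82102813}{41463010}$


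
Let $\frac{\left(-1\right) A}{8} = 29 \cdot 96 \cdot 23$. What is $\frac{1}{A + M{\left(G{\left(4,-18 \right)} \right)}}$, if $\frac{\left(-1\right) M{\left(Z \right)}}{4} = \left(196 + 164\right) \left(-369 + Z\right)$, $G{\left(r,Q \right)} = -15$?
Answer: $\frac{1}{40704} \approx 2.4568 \cdot 10^{-5}$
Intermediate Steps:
$M{\left(Z \right)} = 531360 - 1440 Z$ ($M{\left(Z \right)} = - 4 \left(196 + 164\right) \left(-369 + Z\right) = - 4 \cdot 360 \left(-369 + Z\right) = - 4 \left(-132840 + 360 Z\right) = 531360 - 1440 Z$)
$A = -512256$ ($A = - 8 \cdot 29 \cdot 96 \cdot 23 = - 8 \cdot 2784 \cdot 23 = \left(-8\right) 64032 = -512256$)
$\frac{1}{A + M{\left(G{\left(4,-18 \right)} \right)}} = \frac{1}{-512256 + \left(531360 - -21600\right)} = \frac{1}{-512256 + \left(531360 + 21600\right)} = \frac{1}{-512256 + 552960} = \frac{1}{40704}$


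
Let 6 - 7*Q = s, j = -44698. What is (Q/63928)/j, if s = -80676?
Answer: -5763/1428726872 ≈ -4.0337e-6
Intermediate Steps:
Q = 11526 (Q = 6/7 - ⅐*(-80676) = 6/7 + 80676/7 = 11526)
(Q/63928)/j = (11526/63928)/(-44698) = (11526*(1/63928))*(-1/44698) = (5763/31964)*(-1/44698) = -5763/1428726872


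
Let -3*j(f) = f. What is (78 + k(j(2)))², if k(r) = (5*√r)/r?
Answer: 12093/2 - 390*I*√6 ≈ 6046.5 - 955.3*I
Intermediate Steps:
j(f) = -f/3
k(r) = 5/√r
(78 + k(j(2)))² = (78 + 5/√(-⅓*2))² = (78 + 5/√(-⅔))² = (78 + 5*(-I*√6/2))² = (78 - 5*I*√6/2)²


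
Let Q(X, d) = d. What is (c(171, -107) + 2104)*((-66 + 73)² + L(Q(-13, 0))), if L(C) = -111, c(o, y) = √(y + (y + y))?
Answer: -130448 - 62*I*√321 ≈ -1.3045e+5 - 1110.8*I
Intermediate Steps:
c(o, y) = √3*√y (c(o, y) = √(y + 2*y) = √(3*y) = √3*√y)
(c(171, -107) + 2104)*((-66 + 73)² + L(Q(-13, 0))) = (√3*√(-107) + 2104)*((-66 + 73)² - 111) = (√3*(I*√107) + 2104)*(7² - 111) = (I*√321 + 2104)*(49 - 111) = (2104 + I*√321)*(-62) = -130448 - 62*I*√321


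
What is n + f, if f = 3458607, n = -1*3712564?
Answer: -253957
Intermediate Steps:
n = -3712564
n + f = -3712564 + 3458607 = -253957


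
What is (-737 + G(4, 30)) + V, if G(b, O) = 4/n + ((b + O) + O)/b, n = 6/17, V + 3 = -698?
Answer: -4232/3 ≈ -1410.7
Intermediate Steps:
V = -701 (V = -3 - 698 = -701)
n = 6/17 (n = 6*(1/17) = 6/17 ≈ 0.35294)
G(b, O) = 34/3 + (b + 2*O)/b (G(b, O) = 4/(6/17) + ((b + O) + O)/b = 4*(17/6) + ((O + b) + O)/b = 34/3 + (b + 2*O)/b)
(-737 + G(4, 30)) + V = (-737 + (37/3 + 2*30/4)) - 701 = (-737 + (37/3 + 2*30*(¼))) - 701 = (-737 + (37/3 + 15)) - 701 = (-737 + 82/3) - 701 = -2129/3 - 701 = -4232/3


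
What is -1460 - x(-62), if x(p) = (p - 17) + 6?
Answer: -1387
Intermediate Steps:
x(p) = -11 + p (x(p) = (-17 + p) + 6 = -11 + p)
-1460 - x(-62) = -1460 - (-11 - 62) = -1460 - 1*(-73) = -1460 + 73 = -1387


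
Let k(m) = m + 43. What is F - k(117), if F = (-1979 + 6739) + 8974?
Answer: 13574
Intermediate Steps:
k(m) = 43 + m
F = 13734 (F = 4760 + 8974 = 13734)
F - k(117) = 13734 - (43 + 117) = 13734 - 1*160 = 13734 - 160 = 13574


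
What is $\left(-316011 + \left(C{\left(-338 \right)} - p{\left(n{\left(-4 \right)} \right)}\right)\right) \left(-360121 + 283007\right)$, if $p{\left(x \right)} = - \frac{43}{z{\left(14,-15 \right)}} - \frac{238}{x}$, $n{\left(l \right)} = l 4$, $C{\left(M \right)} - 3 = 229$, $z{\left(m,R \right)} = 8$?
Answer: $24351714389$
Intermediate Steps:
$C{\left(M \right)} = 232$ ($C{\left(M \right)} = 3 + 229 = 232$)
$n{\left(l \right)} = 4 l$
$p{\left(x \right)} = - \frac{43}{8} - \frac{238}{x}$
$\left(-316011 + \left(C{\left(-338 \right)} - p{\left(n{\left(-4 \right)} \right)}\right)\right) \left(-360121 + 283007\right) = \left(-316011 + \left(232 - \left(- \frac{43}{8} - \frac{238}{4 \left(-4\right)}\right)\right)\right) \left(-360121 + 283007\right) = \left(-316011 + \left(232 - \left(- \frac{43}{8} - \frac{238}{-16}\right)\right)\right) \left(-77114\right) = \left(-316011 + \left(232 - \left(- \frac{43}{8} - - \frac{119}{8}\right)\right)\right) \left(-77114\right) = \left(-316011 + \left(232 - \left(- \frac{43}{8} + \frac{119}{8}\right)\right)\right) \left(-77114\right) = \left(-316011 + \left(232 - \frac{19}{2}\right)\right) \left(-77114\right) = \left(-316011 + \frac{445}{2}\right) \left(-77114\right) = \left(- \frac{631577}{2}\right) \left(-77114\right) = 24351714389$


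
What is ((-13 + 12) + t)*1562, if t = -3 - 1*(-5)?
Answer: 1562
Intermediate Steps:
t = 2 (t = -3 + 5 = 2)
((-13 + 12) + t)*1562 = ((-13 + 12) + 2)*1562 = (-1 + 2)*1562 = 1*1562 = 1562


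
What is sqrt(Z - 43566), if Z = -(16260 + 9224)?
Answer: 5*I*sqrt(2762) ≈ 262.77*I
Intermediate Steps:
Z = -25484 (Z = -1*25484 = -25484)
sqrt(Z - 43566) = sqrt(-25484 - 43566) = sqrt(-69050) = 5*I*sqrt(2762)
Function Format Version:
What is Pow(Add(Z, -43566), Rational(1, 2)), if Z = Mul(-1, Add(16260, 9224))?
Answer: Mul(5, I, Pow(2762, Rational(1, 2))) ≈ Mul(262.77, I)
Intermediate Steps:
Z = -25484 (Z = Mul(-1, 25484) = -25484)
Pow(Add(Z, -43566), Rational(1, 2)) = Pow(Add(-25484, -43566), Rational(1, 2)) = Pow(-69050, Rational(1, 2)) = Mul(5, I, Pow(2762, Rational(1, 2)))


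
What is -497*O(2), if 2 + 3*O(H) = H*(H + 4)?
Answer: -4970/3 ≈ -1656.7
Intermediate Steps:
O(H) = -⅔ + H*(4 + H)/3 (O(H) = -⅔ + (H*(H + 4))/3 = -⅔ + (H*(4 + H))/3 = -⅔ + H*(4 + H)/3)
-497*O(2) = -497*(-⅔ + (⅓)*2² + (4/3)*2) = -497*(-⅔ + (⅓)*4 + 8/3) = -497*(-⅔ + 4/3 + 8/3) = -497*10/3 = -4970/3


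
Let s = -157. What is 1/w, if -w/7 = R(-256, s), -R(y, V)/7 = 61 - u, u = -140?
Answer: 1/9849 ≈ 0.00010153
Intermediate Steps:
R(y, V) = -1407 (R(y, V) = -7*(61 - 1*(-140)) = -7*(61 + 140) = -7*201 = -1407)
w = 9849 (w = -7*(-1407) = 9849)
1/w = 1/9849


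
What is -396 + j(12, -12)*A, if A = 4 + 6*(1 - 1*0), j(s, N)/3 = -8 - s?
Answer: -996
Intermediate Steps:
j(s, N) = -24 - 3*s (j(s, N) = 3*(-8 - s) = -24 - 3*s)
A = 10 (A = 4 + 6*(1 + 0) = 4 + 6*1 = 4 + 6 = 10)
-396 + j(12, -12)*A = -396 + (-24 - 3*12)*10 = -396 + (-24 - 36)*10 = -396 - 60*10 = -396 - 600 = -996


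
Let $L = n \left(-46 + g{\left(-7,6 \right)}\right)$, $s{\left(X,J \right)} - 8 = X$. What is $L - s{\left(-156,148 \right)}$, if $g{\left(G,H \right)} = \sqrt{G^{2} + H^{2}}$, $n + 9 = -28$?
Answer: $1850 - 37 \sqrt{85} \approx 1508.9$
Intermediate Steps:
$n = -37$ ($n = -9 - 28 = -37$)
$s{\left(X,J \right)} = 8 + X$
$L = 1702 - 37 \sqrt{85}$ ($L = - 37 \left(-46 + \sqrt{\left(-7\right)^{2} + 6^{2}}\right) = - 37 \left(-46 + \sqrt{49 + 36}\right) = - 37 \left(-46 + \sqrt{85}\right) = 1702 - 37 \sqrt{85} \approx 1360.9$)
$L - s{\left(-156,148 \right)} = \left(1702 - 37 \sqrt{85}\right) - \left(8 - 156\right) = \left(1702 - 37 \sqrt{85}\right) - -148 = \left(1702 - 37 \sqrt{85}\right) + 148 = 1850 - 37 \sqrt{85}$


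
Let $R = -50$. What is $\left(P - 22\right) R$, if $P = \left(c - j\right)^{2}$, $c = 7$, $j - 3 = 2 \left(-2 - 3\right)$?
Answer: $-8700$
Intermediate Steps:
$j = -7$ ($j = 3 + 2 \left(-2 - 3\right) = 3 + 2 \left(-5\right) = 3 - 10 = -7$)
$P = 196$ ($P = \left(7 - -7\right)^{2} = \left(7 + 7\right)^{2} = 14^{2} = 196$)
$\left(P - 22\right) R = \left(196 - 22\right) \left(-50\right) = 174 \left(-50\right) = -8700$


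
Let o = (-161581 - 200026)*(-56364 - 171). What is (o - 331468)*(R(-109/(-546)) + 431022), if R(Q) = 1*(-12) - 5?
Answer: 8811087054988385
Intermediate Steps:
R(Q) = -17 (R(Q) = -12 - 5 = -17)
o = 20443451745 (o = -361607*(-56535) = 20443451745)
(o - 331468)*(R(-109/(-546)) + 431022) = (20443451745 - 331468)*(-17 + 431022) = 20443120277*431005 = 8811087054988385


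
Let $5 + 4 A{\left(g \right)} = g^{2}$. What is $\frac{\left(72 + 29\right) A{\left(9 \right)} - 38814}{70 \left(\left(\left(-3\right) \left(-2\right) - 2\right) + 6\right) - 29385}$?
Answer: $\frac{7379}{5737} \approx 1.2862$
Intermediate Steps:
$A{\left(g \right)} = - \frac{5}{4} + \frac{g^{2}}{4}$
$\frac{\left(72 + 29\right) A{\left(9 \right)} - 38814}{70 \left(\left(\left(-3\right) \left(-2\right) - 2\right) + 6\right) - 29385} = \frac{\left(72 + 29\right) \left(- \frac{5}{4} + \frac{9^{2}}{4}\right) - 38814}{70 \left(\left(\left(-3\right) \left(-2\right) - 2\right) + 6\right) - 29385} = \frac{101 \left(- \frac{5}{4} + \frac{1}{4} \cdot 81\right) - 38814}{70 \left(\left(6 - 2\right) + 6\right) - 29385} = \frac{101 \left(- \frac{5}{4} + \frac{81}{4}\right) - 38814}{70 \left(4 + 6\right) - 29385} = \frac{101 \cdot 19 - 38814}{70 \cdot 10 - 29385} = \frac{1919 - 38814}{700 - 29385} = - \frac{36895}{-28685} = \left(-36895\right) \left(- \frac{1}{28685}\right) = \frac{7379}{5737}$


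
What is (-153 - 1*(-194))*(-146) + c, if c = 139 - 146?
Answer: -5993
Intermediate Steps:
c = -7
(-153 - 1*(-194))*(-146) + c = (-153 - 1*(-194))*(-146) - 7 = (-153 + 194)*(-146) - 7 = 41*(-146) - 7 = -5986 - 7 = -5993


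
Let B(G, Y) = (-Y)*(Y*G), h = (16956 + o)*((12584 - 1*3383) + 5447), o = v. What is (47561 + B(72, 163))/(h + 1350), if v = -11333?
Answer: -1865407/82367054 ≈ -0.022648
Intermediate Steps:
o = -11333
h = 82365704 (h = (16956 - 11333)*((12584 - 1*3383) + 5447) = 5623*((12584 - 3383) + 5447) = 5623*(9201 + 5447) = 5623*14648 = 82365704)
B(G, Y) = -G*Y² (B(G, Y) = (-Y)*(G*Y) = -G*Y²)
(47561 + B(72, 163))/(h + 1350) = (47561 - 1*72*163²)/(82365704 + 1350) = (47561 - 1*72*26569)/82367054 = (47561 - 1912968)*(1/82367054) = -1865407*1/82367054 = -1865407/82367054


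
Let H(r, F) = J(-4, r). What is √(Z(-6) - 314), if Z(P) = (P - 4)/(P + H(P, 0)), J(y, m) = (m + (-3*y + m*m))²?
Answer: I*√242613669/879 ≈ 17.72*I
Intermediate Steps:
J(y, m) = (m + m² - 3*y)² (J(y, m) = (m + (-3*y + m²))² = (m + (m² - 3*y))² = (m + m² - 3*y)²)
H(r, F) = (12 + r + r²)² (H(r, F) = (r + r² - 3*(-4))² = (r + r² + 12)² = (12 + r + r²)²)
Z(P) = (-4 + P)/(P + (12 + P + P²)²) (Z(P) = (P - 4)/(P + (12 + P + P²)²) = (-4 + P)/(P + (12 + P + P²)²))
√(Z(-6) - 314) = √((-4 - 6)/(-6 + (12 - 6 + (-6)²)²) - 314) = √(-10/(-6 + (12 - 6 + 36)²) - 314) = √(-10/(-6 + 42²) - 314) = √(-10/(-6 + 1764) - 314) = √(-10/1758 - 314) = √((1/1758)*(-10) - 314) = √(-5/879 - 314) = √(-276011/879) = I*√242613669/879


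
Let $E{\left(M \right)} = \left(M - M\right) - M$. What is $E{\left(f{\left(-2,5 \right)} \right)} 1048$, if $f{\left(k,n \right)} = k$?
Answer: $2096$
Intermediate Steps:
$E{\left(M \right)} = - M$ ($E{\left(M \right)} = 0 - M = - M$)
$E{\left(f{\left(-2,5 \right)} \right)} 1048 = \left(-1\right) \left(-2\right) 1048 = 2 \cdot 1048 = 2096$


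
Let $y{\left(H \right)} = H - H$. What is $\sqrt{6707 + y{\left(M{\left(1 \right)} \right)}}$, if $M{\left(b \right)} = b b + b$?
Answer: $\sqrt{6707} \approx 81.896$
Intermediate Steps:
$M{\left(b \right)} = b + b^{2}$ ($M{\left(b \right)} = b^{2} + b = b + b^{2}$)
$y{\left(H \right)} = 0$
$\sqrt{6707 + y{\left(M{\left(1 \right)} \right)}} = \sqrt{6707 + 0} = \sqrt{6707}$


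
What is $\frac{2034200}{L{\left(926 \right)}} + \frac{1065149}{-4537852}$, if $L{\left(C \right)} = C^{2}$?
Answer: $\frac{2079389708619}{972774795388} \approx 2.1376$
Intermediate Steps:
$\frac{2034200}{L{\left(926 \right)}} + \frac{1065149}{-4537852} = \frac{2034200}{926^{2}} + \frac{1065149}{-4537852} = \frac{2034200}{857476} + 1065149 \left(- \frac{1}{4537852}\right) = 2034200 \cdot \frac{1}{857476} - \frac{1065149}{4537852} = \frac{508550}{214369} - \frac{1065149}{4537852} = \frac{2079389708619}{972774795388}$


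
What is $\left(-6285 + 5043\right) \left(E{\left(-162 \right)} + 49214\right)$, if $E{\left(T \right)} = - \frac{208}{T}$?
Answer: $- \frac{183376148}{3} \approx -6.1125 \cdot 10^{7}$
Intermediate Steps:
$\left(-6285 + 5043\right) \left(E{\left(-162 \right)} + 49214\right) = \left(-6285 + 5043\right) \left(- \frac{208}{-162} + 49214\right) = - 1242 \left(\left(-208\right) \left(- \frac{1}{162}\right) + 49214\right) = - 1242 \left(\frac{104}{81} + 49214\right) = \left(-1242\right) \frac{3986438}{81} = - \frac{183376148}{3}$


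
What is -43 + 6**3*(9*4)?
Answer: 7733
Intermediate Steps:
-43 + 6**3*(9*4) = -43 + 216*36 = -43 + 7776 = 7733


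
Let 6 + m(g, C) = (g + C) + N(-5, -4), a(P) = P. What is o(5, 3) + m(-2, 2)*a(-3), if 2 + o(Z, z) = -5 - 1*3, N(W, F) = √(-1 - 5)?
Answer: 8 - 3*I*√6 ≈ 8.0 - 7.3485*I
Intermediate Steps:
N(W, F) = I*√6 (N(W, F) = √(-6) = I*√6)
o(Z, z) = -10 (o(Z, z) = -2 + (-5 - 1*3) = -2 + (-5 - 3) = -2 - 8 = -10)
m(g, C) = -6 + C + g + I*√6 (m(g, C) = -6 + ((g + C) + I*√6) = -6 + ((C + g) + I*√6) = -6 + (C + g + I*√6) = -6 + C + g + I*√6)
o(5, 3) + m(-2, 2)*a(-3) = -10 + (-6 + 2 - 2 + I*√6)*(-3) = -10 + (-6 + I*√6)*(-3) = -10 + (18 - 3*I*√6) = 8 - 3*I*√6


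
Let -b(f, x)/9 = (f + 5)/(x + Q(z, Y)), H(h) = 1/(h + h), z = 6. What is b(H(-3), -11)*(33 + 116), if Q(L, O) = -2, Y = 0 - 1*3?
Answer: 12963/26 ≈ 498.58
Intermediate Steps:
Y = -3 (Y = 0 - 3 = -3)
H(h) = 1/(2*h)
b(f, x) = -9*(5 + f)/(-2 + x) (b(f, x) = -9*(f + 5)/(x - 2) = -9*(5 + f)/(-2 + x))
b(H(-3), -11)*(33 + 116) = (9*(-5 - 1/(2*(-3)))/(-2 - 11))*(33 + 116) = (9*(-5 - (-1)/(2*3))/(-13))*149 = (9*(-1/13)*(-5 - 1*(-⅙)))*149 = (9*(-1/13)*(-5 + ⅙))*149 = (9*(-1/13)*(-29/6))*149 = (87/26)*149 = 12963/26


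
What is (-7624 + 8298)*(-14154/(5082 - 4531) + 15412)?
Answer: 5714076292/551 ≈ 1.0370e+7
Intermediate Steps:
(-7624 + 8298)*(-14154/(5082 - 4531) + 15412) = 674*(-14154/551 + 15412) = 674*(8477858/551) = 5714076292/551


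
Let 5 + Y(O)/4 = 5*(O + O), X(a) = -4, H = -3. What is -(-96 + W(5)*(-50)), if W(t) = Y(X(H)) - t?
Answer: -9154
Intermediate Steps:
Y(O) = -20 + 40*O (Y(O) = -20 + 4*(5*(O + O)) = -20 + 4*(5*(2*O)) = -20 + 4*(10*O) = -20 + 40*O)
W(t) = -180 - t (W(t) = (-20 + 40*(-4)) - t = (-20 - 160) - t = -180 - t)
-(-96 + W(5)*(-50)) = -(-96 + (-180 - 1*5)*(-50)) = -(-96 + (-180 - 5)*(-50)) = -(-96 - 185*(-50)) = -(-96 + 9250) = -1*9154 = -9154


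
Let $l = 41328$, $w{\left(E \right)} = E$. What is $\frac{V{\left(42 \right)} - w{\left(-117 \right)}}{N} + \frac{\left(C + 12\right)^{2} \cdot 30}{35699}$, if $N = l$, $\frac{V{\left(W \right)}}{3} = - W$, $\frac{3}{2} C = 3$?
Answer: $\frac{26965261}{163929808} \approx 0.16449$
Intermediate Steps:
$C = 2$ ($C = \frac{2}{3} \cdot 3 = 2$)
$V{\left(W \right)} = - 3 W$ ($V{\left(W \right)} = 3 \left(- W\right) = - 3 W$)
$N = 41328$
$\frac{V{\left(42 \right)} - w{\left(-117 \right)}}{N} + \frac{\left(C + 12\right)^{2} \cdot 30}{35699} = \frac{\left(-3\right) 42 - -117}{41328} + \frac{\left(2 + 12\right)^{2} \cdot 30}{35699} = \left(-126 + 117\right) \frac{1}{41328} + 14^{2} \cdot 30 \cdot \frac{1}{35699} = \left(-9\right) \frac{1}{41328} + 196 \cdot 30 \cdot \frac{1}{35699} = - \frac{1}{4592} + 5880 \cdot \frac{1}{35699} = - \frac{1}{4592} + \frac{5880}{35699} = \frac{26965261}{163929808}$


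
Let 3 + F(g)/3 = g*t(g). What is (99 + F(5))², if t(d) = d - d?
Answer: 8100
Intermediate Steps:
t(d) = 0
F(g) = -9 (F(g) = -9 + 3*(g*0) = -9 + 3*0 = -9 + 0 = -9)
(99 + F(5))² = (99 - 9)² = 90² = 8100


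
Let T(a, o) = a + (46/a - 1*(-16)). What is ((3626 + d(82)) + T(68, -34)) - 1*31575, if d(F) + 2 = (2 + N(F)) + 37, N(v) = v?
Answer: -943341/34 ≈ -27745.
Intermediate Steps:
d(F) = 37 + F (d(F) = -2 + ((2 + F) + 37) = -2 + (39 + F) = 37 + F)
T(a, o) = 16 + a + 46/a (T(a, o) = a + (46/a + 16) = a + (16 + 46/a) = 16 + a + 46/a)
((3626 + d(82)) + T(68, -34)) - 1*31575 = ((3626 + (37 + 82)) + (16 + 68 + 46/68)) - 1*31575 = ((3626 + 119) + (16 + 68 + 46*(1/68))) - 31575 = (3745 + (16 + 68 + 23/34)) - 31575 = (3745 + 2879/34) - 31575 = 130209/34 - 31575 = -943341/34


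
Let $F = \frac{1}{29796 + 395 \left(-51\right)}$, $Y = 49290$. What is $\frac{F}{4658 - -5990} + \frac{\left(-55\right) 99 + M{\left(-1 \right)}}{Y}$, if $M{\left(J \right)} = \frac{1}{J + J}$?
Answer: $- \frac{31088915833}{281401670440} \approx -0.11048$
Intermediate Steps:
$M{\left(J \right)} = \frac{1}{2 J}$
$F = \frac{1}{9651}$ ($F = \frac{1}{29796 - 20145} = \frac{1}{9651} \approx 0.00010362$)
$\frac{F}{4658 - -5990} + \frac{\left(-55\right) 99 + M{\left(-1 \right)}}{Y} = \frac{1}{9651 \left(4658 - -5990\right)} + \frac{\left(-55\right) 99 + \frac{1}{2 \left(-1\right)}}{49290} = \frac{1}{9651 \left(4658 + 5990\right)} + \left(-5445 + \frac{1}{2} \left(-1\right)\right) \frac{1}{49290} = \frac{1}{9651 \cdot 10648} + \left(-5445 - \frac{1}{2}\right) \frac{1}{49290} = \frac{1}{9651} \cdot \frac{1}{10648} - \frac{10891}{98580} = \frac{1}{102763848} - \frac{10891}{98580} = - \frac{31088915833}{281401670440}$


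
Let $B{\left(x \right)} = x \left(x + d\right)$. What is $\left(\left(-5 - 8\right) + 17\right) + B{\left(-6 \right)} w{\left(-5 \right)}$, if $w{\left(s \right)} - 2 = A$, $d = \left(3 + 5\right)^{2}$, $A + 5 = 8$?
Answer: $-1736$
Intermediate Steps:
$A = 3$ ($A = -5 + 8 = 3$)
$d = 64$ ($d = 8^{2} = 64$)
$w{\left(s \right)} = 5$ ($w{\left(s \right)} = 2 + 3 = 5$)
$B{\left(x \right)} = x \left(64 + x\right)$ ($B{\left(x \right)} = x \left(x + 64\right) = x \left(64 + x\right)$)
$\left(\left(-5 - 8\right) + 17\right) + B{\left(-6 \right)} w{\left(-5 \right)} = \left(\left(-5 - 8\right) + 17\right) + - 6 \left(64 - 6\right) 5 = \left(-13 + 17\right) + \left(-6\right) 58 \cdot 5 = 4 - 1740 = -1736$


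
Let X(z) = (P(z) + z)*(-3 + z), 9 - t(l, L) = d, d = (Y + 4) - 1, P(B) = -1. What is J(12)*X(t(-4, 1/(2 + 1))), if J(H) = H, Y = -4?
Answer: 756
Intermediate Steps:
d = -1 (d = (-4 + 4) - 1 = 0 - 1 = -1)
t(l, L) = 10 (t(l, L) = 9 - 1*(-1) = 9 + 1 = 10)
X(z) = (-1 + z)*(-3 + z)
J(12)*X(t(-4, 1/(2 + 1))) = 12*(3 + 10² - 4*10) = 12*(3 + 100 - 40) = 12*63 = 756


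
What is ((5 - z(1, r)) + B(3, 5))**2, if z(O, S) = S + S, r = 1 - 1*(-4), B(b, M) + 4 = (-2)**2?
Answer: 25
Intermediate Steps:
B(b, M) = 0 (B(b, M) = -4 + (-2)**2 = -4 + 4 = 0)
r = 5 (r = 1 + 4 = 5)
z(O, S) = 2*S
((5 - z(1, r)) + B(3, 5))**2 = ((5 - 2*5) + 0)**2 = ((5 - 1*10) + 0)**2 = ((5 - 10) + 0)**2 = (-5 + 0)**2 = (-5)**2 = 25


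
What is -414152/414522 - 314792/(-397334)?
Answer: -8517115336/41175921087 ≈ -0.20685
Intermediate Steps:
-414152/414522 - 314792/(-397334) = -414152*1/414522 - 314792*(-1/397334) = -207076/207261 + 157396/198667 = -8517115336/41175921087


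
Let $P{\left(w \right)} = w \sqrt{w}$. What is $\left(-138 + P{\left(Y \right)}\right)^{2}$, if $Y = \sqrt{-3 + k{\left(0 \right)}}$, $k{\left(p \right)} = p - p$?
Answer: $\left(138 - 3^{\frac{3}{4}} i^{\frac{3}{2}}\right)^{2} \approx 19489.0 - 450.1 i$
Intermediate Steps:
$k{\left(p \right)} = 0$
$Y = i \sqrt{3}$ ($Y = \sqrt{-3 + 0} = \sqrt{-3} = i \sqrt{3} \approx 1.732 i$)
$P{\left(w \right)} = w^{\frac{3}{2}}$
$\left(-138 + P{\left(Y \right)}\right)^{2} = \left(-138 + \left(i \sqrt{3}\right)^{\frac{3}{2}}\right)^{2} = \left(-138 + 3^{\frac{3}{4}} i^{\frac{3}{2}}\right)^{2}$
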